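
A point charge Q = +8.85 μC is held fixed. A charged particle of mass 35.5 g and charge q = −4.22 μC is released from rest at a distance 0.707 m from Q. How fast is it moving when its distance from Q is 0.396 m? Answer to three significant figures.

4.58 m/s

Only the electrostatic force acts, so mechanical energy is conserved: ½mv² = U₁ − U₂ = kQq(1/r₁ − 1/r₂).
U₁ − U₂ = (8.99×10⁹ N·m²/C²)(8.85×10⁻⁶ C)(-4.22×10⁻⁶ C)(1/0.707 − 1/0.396) = 0.373 J.
v = √(2·0.373/0.0355) = 4.58 m/s.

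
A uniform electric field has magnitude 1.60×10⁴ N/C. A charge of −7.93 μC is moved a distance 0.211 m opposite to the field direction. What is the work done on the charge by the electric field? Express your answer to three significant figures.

0.0268 J

The potential change for a displacement 0.211 m opposite to the field direction is ΔV = +Ed = 3380 V.
W_field = −qΔV = 0.0268 J.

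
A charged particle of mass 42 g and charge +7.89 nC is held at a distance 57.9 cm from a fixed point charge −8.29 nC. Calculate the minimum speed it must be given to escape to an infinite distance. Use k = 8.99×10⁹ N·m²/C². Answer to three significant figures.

6.95×10⁻³ m/s

To just escape, total mechanical energy must reach zero at infinity: ½mv²_min + U = 0, so ½mv²_min = −U = |kQq|/r.
|U| = |kQq|/r = (8.99×10⁹ N·m²/C²)(8.29×10⁻⁹)(7.89×10⁻⁹)/(0.579) = 1.02×10⁻⁶ J.
v_min = √(2|U|/m) = √(2·1.02×10⁻⁶/0.0420) = 6.95×10⁻³ m/s.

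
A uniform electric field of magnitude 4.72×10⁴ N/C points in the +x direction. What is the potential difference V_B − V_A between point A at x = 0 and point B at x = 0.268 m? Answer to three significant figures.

In a uniform field, potential decreases in the direction of E: V_B − V_A = −E·Δx.
V_B − V_A = −(4.72×10⁴ V/m)(0.268 m) = -1.26×10⁴ V.

-1.26×10⁴ V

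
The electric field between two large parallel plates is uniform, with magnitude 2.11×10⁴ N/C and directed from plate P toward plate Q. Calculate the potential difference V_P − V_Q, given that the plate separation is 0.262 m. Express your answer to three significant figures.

5530 V

In a uniform field, potential decreases in the direction of E: ΔV = −E·d for a displacement d parallel to E.
Going from Q to P is a displacement of 0.262 m opposite to the field, so V_P − V_Q = +Ed = 5530 V.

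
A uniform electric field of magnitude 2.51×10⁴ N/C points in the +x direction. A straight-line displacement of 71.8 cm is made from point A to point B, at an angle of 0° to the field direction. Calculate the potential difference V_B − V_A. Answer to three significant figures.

Only the component of displacement along E changes the potential: ΔV = −E·d·cosθ.
ΔV = −(2.51×10⁴ V/m)(0.718 m)cos0° = -1.80×10⁴ V.

-1.80×10⁴ V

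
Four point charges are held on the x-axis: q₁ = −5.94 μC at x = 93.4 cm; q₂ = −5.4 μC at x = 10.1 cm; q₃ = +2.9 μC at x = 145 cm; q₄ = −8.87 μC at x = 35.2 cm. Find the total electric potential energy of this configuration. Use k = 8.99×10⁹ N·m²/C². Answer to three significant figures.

2.26 J

The assembly work is the sum of pairwise potential energies, U = Σ_{i<j} kqᵢqⱼ/rᵢⱼ.
Pair separations: r₁₂ = 0.833 m, r₁₃ = 0.516 m, r₁₄ = 0.582 m, r₂₃ = 1.35 m, r₂₄ = 0.251 m, r₃₄ = 1.10 m.
Summing all 6 pair terms gives U = 2.26 J.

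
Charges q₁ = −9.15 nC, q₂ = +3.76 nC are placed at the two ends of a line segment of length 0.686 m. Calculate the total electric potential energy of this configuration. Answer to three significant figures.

The work to assemble the configuration equals its total potential energy, U = Σ kqᵢqⱼ/rᵢⱼ over all pairs.
The separation is r = 0.686 m.
U = (-4.51×10⁻⁷) = -4.51×10⁻⁷ J.

-4.51×10⁻⁷ J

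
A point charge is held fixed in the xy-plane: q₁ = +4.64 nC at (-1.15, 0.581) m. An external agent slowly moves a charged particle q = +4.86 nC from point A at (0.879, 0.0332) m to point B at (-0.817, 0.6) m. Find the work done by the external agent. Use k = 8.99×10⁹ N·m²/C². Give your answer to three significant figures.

For quasistatic motion the external work equals the change in potential energy: W_ext = qΔV = q(V_B − V_A).
At A: distance to the source charge is 2.10 m; V_A = kq₁/r = 19.8 V.
At B: distance to the source charge is 0.334 m; V_B = kq₁/r = 125 V.
ΔV = V_B − V_A = 105 V.
W_ext = qΔV = (4.86×10⁻⁹ C)(105 V) = 5.11×10⁻⁷ J.

5.11×10⁻⁷ J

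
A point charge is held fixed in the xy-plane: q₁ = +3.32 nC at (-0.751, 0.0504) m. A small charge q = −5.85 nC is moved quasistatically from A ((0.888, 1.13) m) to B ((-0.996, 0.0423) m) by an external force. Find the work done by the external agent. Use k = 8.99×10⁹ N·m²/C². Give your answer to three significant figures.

-6.23×10⁻⁷ J

For quasistatic motion the external work equals the change in potential energy: W_ext = qΔV = q(V_B − V_A).
At A: distance to the source charge is 1.96 m; V_A = kq₁/r = 15.2 V.
At B: distance to the source charge is 0.245 m; V_B = kq₁/r = 122 V.
ΔV = V_B − V_A = 107 V.
W_ext = qΔV = (-5.85×10⁻⁹ C)(107 V) = -6.23×10⁻⁷ J.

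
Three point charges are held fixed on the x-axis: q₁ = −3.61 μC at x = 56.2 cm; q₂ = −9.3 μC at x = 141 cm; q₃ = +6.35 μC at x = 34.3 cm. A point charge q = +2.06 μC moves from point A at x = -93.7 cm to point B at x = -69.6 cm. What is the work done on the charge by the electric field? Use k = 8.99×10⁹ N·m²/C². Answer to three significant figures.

The work done by the electric force is W_field = −ΔU = −q(V_B − V_A) = q(V_A − V_B).
At A: distances to the source charges are 1.50 m, 2.35 m, 1.28 m; V_A = Σ kqᵢ/rᵢ = -1.27×10⁴ V.
At B: distances to the source charges are 1.26 m, 2.11 m, 1.04 m; V_B = Σ kqᵢ/rᵢ = -1.06×10⁴ V.
ΔV = V_B − V_A = 2120 V.
W_field = −qΔV = −(2.06×10⁻⁶ C)(2120 V) = -4.37×10⁻³ J.

-4.37×10⁻³ J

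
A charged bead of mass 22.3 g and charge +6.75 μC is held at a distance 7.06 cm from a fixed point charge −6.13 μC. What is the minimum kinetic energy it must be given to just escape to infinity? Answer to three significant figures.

To just escape, total mechanical energy must reach zero at infinity: ½mv²_min + U = 0, so ½mv²_min = −U = |kQq|/r.
|U| = |kQq|/r = (8.99×10⁹ N·m²/C²)(6.13×10⁻⁶)(6.75×10⁻⁶)/(0.0706) = 5.27 J.

5.27 J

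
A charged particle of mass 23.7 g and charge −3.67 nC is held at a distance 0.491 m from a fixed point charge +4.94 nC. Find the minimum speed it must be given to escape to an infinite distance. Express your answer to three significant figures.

To just escape, total mechanical energy must reach zero at infinity: ½mv²_min + U = 0, so ½mv²_min = −U = |kQq|/r.
|U| = |kQq|/r = (8.99×10⁹ N·m²/C²)(4.94×10⁻⁹)(3.67×10⁻⁹)/(0.491) = 3.32×10⁻⁷ J.
v_min = √(2|U|/m) = √(2·3.32×10⁻⁷/0.0237) = 5.29×10⁻³ m/s.

5.29×10⁻³ m/s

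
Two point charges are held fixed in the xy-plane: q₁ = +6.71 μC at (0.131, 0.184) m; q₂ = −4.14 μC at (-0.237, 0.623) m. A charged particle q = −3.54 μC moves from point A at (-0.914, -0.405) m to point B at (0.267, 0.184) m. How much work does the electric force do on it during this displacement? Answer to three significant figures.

The work done by the electric force is W_field = −ΔU = −q(V_B − V_A) = q(V_A − V_B).
At A: distances to the source charges are 1.20 m, 1.23 m; V_A = Σ kqᵢ/rᵢ = 2.01×10⁴ V.
At B: distances to the source charges are 0.136 m, 0.668 m; V_B = Σ kqᵢ/rᵢ = 3.88×10⁵ V.
ΔV = V_B − V_A = 3.68×10⁵ V.
W_field = −qΔV = −(-3.54×10⁻⁶ C)(3.68×10⁵ V) = 1.30 J.

1.30 J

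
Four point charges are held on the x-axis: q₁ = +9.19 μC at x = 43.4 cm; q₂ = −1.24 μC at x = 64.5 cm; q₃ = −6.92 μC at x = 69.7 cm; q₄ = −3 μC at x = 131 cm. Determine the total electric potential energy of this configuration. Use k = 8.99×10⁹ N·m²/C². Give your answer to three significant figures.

The work to assemble the configuration equals its total potential energy, U = Σ kqᵢqⱼ/rᵢⱼ over all pairs.
Pair separations: r₁₂ = 0.211 m, r₁₃ = 0.263 m, r₁₄ = 0.876 m, r₂₃ = 0.0520 m, r₂₄ = 0.665 m, r₃₄ = 0.613 m.
Summing all 6 pair terms gives U = -1.10 J.

-1.10 J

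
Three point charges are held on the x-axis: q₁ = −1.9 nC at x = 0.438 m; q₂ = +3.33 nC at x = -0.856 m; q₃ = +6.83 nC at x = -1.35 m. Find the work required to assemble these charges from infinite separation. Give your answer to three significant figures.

3.05×10⁻⁷ J

The assembly work is the sum of pairwise potential energies, U = Σ_{i<j} kqᵢqⱼ/rᵢⱼ.
Pair separations: r₁₂ = 1.29 m, r₁₃ = 1.79 m, r₂₃ = 0.494 m.
U = (-4.40×10⁻⁸) + (-6.52×10⁻⁸) + (4.14×10⁻⁷) = 3.05×10⁻⁷ J.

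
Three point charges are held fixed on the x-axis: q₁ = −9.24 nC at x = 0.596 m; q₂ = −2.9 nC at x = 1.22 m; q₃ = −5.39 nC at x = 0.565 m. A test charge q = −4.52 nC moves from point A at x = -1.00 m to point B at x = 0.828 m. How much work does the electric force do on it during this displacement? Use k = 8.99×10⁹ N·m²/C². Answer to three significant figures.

The work done by the electric force is W_field = −ΔU = −q(V_B − V_A) = q(V_A − V_B).
At A: distances to the source charges are 1.60 m, 2.22 m, 1.56 m; V_A = Σ kqᵢ/rᵢ = -94.8 V.
At B: distances to the source charges are 0.232 m, 0.392 m, 0.263 m; V_B = Σ kqᵢ/rᵢ = -609 V.
ΔV = V_B − V_A = -514 V.
W_field = −qΔV = −(-4.52×10⁻⁹ C)(-514 V) = -2.32×10⁻⁶ J.

-2.32×10⁻⁶ J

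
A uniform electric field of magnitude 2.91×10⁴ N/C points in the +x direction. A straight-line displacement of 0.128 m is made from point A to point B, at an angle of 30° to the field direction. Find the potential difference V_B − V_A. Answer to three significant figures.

Only the component of displacement along E changes the potential: ΔV = −E·d·cosθ.
ΔV = −(2.91×10⁴ V/m)(0.128 m)cos30° = -3230 V.

-3230 V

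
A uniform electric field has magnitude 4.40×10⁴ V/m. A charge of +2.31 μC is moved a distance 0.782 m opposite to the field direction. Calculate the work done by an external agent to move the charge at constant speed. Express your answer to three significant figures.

The potential change for a displacement 0.782 m opposite to the field direction is ΔV = +Ed = 3.44×10⁴ V.
W_ext = qΔV = 0.0795 J.

0.0795 J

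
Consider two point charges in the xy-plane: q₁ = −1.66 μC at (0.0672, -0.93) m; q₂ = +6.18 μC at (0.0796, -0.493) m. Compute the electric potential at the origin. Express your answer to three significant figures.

9.52×10⁴ V

The total potential is the scalar sum of each charge's contribution, V = Σ kqᵢ/rᵢ.
Distances from the field point to each charge: r₁ = 0.932 m, r₂ = 0.499 m.
V = k[(-1.66×10⁻⁶)/(0.932) + (6.18×10⁻⁶)/(0.499)] = 9.52×10⁴ V.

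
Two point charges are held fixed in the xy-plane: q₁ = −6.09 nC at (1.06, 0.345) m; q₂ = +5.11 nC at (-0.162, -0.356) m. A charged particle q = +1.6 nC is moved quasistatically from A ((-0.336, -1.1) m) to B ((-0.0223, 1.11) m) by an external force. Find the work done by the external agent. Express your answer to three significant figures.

-6.88×10⁻⁸ J

For quasistatic motion the external work equals the change in potential energy: W_ext = qΔV = q(V_B − V_A).
At A: distances to the source charges are 2.01 m, 0.764 m; V_A = Σ kqᵢ/rᵢ = 32.9 V.
At B: distances to the source charges are 1.33 m, 1.47 m; V_B = Σ kqᵢ/rᵢ = -10.1 V.
ΔV = V_B − V_A = -43.0 V.
W_ext = qΔV = (1.60×10⁻⁹ C)(-43.0 V) = -6.88×10⁻⁸ J.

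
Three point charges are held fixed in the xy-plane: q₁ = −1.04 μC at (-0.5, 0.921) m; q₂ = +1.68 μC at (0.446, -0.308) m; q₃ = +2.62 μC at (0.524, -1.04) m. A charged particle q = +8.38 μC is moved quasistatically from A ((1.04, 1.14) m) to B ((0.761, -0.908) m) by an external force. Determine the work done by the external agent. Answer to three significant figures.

For quasistatic motion the external work equals the change in potential energy: W_ext = qΔV = q(V_B − V_A).
At A: distances to the source charges are 1.56 m, 1.57 m, 2.24 m; V_A = Σ kqᵢ/rᵢ = 1.42×10⁴ V.
At B: distances to the source charges are 2.22 m, 0.678 m, 0.271 m; V_B = Σ kqᵢ/rᵢ = 1.05×10⁵ V.
ΔV = V_B − V_A = 9.07×10⁴ V.
W_ext = qΔV = (8.38×10⁻⁶ C)(9.07×10⁴ V) = 0.760 J.

0.760 J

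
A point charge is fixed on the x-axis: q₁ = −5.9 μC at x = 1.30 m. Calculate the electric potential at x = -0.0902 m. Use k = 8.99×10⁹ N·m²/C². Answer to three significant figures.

The total potential is the scalar sum of each charge's contribution, V = Σ kqᵢ/rᵢ.
V = k[(-5.90×10⁻⁶)/(1.39)] = -3.82×10⁴ V.

-3.82×10⁴ V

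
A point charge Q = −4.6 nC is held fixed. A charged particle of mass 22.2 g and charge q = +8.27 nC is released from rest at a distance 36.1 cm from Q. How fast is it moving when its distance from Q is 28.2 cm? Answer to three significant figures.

Only the electrostatic force acts, so mechanical energy is conserved: ½mv² = U₁ − U₂ = kQq(1/r₁ − 1/r₂).
U₁ − U₂ = (8.99×10⁹ N·m²/C²)(-4.60×10⁻⁹ C)(8.27×10⁻⁹ C)(1/0.361 − 1/0.282) = 2.65×10⁻⁷ J.
v = √(2·2.65×10⁻⁷/0.0222) = 4.89×10⁻³ m/s.

4.89×10⁻³ m/s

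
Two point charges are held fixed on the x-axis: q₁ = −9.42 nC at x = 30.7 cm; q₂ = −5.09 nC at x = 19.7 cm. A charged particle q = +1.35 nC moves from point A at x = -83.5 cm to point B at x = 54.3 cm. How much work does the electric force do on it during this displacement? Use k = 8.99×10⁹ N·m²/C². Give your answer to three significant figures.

The work done by the electric force is W_field = −ΔU = −q(V_B − V_A) = q(V_A − V_B).
At A: distances to the source charges are 1.14 m, 1.03 m; V_A = Σ kqᵢ/rᵢ = -118 V.
At B: distances to the source charges are 0.236 m, 0.346 m; V_B = Σ kqᵢ/rᵢ = -491 V.
ΔV = V_B − V_A = -373 V.
W_field = −qΔV = −(1.35×10⁻⁹ C)(-373 V) = 5.03×10⁻⁷ J.

5.03×10⁻⁷ J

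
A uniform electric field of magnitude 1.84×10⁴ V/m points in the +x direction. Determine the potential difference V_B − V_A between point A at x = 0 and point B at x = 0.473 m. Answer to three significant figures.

-8700 V

In a uniform field, potential decreases in the direction of E: V_B − V_A = −E·Δx.
V_B − V_A = −(1.84×10⁴ V/m)(0.473 m) = -8700 V.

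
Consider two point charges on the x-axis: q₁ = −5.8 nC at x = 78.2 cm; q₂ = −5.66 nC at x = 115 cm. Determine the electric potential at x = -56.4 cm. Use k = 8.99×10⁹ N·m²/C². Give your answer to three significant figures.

Electric potential is a scalar, so the contributions from each charge add algebraically: V = Σ kqᵢ/rᵢ.
Distances from the field point to each charge: r₁ = 1.35 m, r₂ = 1.71 m.
V = k[(-5.80×10⁻⁹)/(1.35) + (-5.66×10⁻⁹)/(1.71)] = -68.4 V.

-68.4 V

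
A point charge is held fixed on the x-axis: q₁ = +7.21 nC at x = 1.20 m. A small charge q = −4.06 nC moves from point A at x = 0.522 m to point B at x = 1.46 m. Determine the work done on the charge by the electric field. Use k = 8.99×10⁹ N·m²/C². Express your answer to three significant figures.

The work done by the electric force is W_field = −ΔU = −q(V_B − V_A) = q(V_A − V_B).
At A: distance to the source charge is 0.678 m; V_A = kq₁/r = 95.6 V.
At B: distance to the source charge is 0.260 m; V_B = kq₁/r = 249 V.
ΔV = V_B − V_A = 154 V.
W_field = −qΔV = −(-4.06×10⁻⁹ C)(154 V) = 6.24×10⁻⁷ J.

6.24×10⁻⁷ J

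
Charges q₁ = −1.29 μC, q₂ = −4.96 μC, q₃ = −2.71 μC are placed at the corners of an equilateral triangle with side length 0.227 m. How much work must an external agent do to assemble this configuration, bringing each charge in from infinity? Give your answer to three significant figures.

The work to assemble the configuration equals its total potential energy, U = Σ kqᵢqⱼ/rᵢⱼ over all pairs.
All three pair separations equal the side length, 0.227 m.
U = (0.253) + (0.138) + (0.532) = 0.924 J.

0.924 J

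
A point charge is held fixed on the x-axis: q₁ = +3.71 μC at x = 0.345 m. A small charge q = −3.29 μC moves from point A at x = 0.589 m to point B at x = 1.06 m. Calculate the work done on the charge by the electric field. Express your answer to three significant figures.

-0.296 J

The work done by the electric force is W_field = −ΔU = −q(V_B − V_A) = q(V_A − V_B).
At A: distance to the source charge is 0.244 m; V_A = kq₁/r = 1.37×10⁵ V.
At B: distance to the source charge is 0.715 m; V_B = kq₁/r = 4.66×10⁴ V.
ΔV = V_B − V_A = -9.00×10⁴ V.
W_field = −qΔV = −(-3.29×10⁻⁶ C)(-9.00×10⁴ V) = -0.296 J.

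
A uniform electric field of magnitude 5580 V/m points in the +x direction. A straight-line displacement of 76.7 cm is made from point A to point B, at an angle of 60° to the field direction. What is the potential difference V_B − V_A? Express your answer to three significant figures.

-2140 V

Only the component of displacement along E changes the potential: ΔV = −E·d·cosθ.
ΔV = −(5580 V/m)(0.767 m)cos60° = -2140 V.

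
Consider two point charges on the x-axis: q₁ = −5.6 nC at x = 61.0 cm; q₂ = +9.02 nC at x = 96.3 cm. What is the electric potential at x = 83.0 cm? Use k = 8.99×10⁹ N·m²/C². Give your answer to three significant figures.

381 V

Electric potential is a scalar, so the contributions from each charge add algebraically: V = Σ kqᵢ/rᵢ.
Distances from the field point to each charge: r₁ = 0.220 m, r₂ = 0.133 m.
V = k[(-5.60×10⁻⁹)/(0.220) + (9.02×10⁻⁹)/(0.133)] = 381 V.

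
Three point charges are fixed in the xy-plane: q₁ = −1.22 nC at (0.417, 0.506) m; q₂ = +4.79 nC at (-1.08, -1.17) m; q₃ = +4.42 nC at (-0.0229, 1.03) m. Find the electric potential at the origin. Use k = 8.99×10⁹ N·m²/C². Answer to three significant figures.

The total potential is the scalar sum of each charge's contribution, V = Σ kqᵢ/rᵢ.
Distances from the field point to each charge: r₁ = 0.656 m, r₂ = 1.59 m, r₃ = 1.03 m.
V = k[(-1.22×10⁻⁹)/(0.656) + (4.79×10⁻⁹)/(1.59) + (4.42×10⁻⁹)/(1.03)] = 48.9 V.

48.9 V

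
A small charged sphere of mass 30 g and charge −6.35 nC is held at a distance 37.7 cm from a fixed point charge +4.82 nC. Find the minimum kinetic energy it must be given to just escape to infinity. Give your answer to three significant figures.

To just escape, total mechanical energy must reach zero at infinity: ½mv²_min + U = 0, so ½mv²_min = −U = |kQq|/r.
|U| = |kQq|/r = (8.99×10⁹ N·m²/C²)(4.82×10⁻⁹)(6.35×10⁻⁹)/(0.377) = 7.30×10⁻⁷ J.

7.30×10⁻⁷ J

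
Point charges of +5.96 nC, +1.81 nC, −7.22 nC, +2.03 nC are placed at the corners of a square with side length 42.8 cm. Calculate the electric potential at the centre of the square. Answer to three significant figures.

Electric potential is a scalar, so the contributions from each charge add algebraically: V = Σ kqᵢ/rᵢ.
The distance from each corner to the centre is a√2/2 = 0.303 m.
V = k[(5.96×10⁻⁹)/(0.303) + (1.81×10⁻⁹)/(0.303) + (-7.22×10⁻⁹)/(0.303) + (2.03×10⁻⁹)/(0.303)] = 76.6 V.

76.6 V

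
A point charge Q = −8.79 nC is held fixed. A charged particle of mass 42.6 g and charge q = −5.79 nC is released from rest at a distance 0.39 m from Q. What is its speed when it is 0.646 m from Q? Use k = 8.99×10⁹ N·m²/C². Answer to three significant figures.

4.67×10⁻³ m/s

Only the electrostatic force acts, so mechanical energy is conserved: ½mv² = U₁ − U₂ = kQq(1/r₁ − 1/r₂).
U₁ − U₂ = (8.99×10⁹ N·m²/C²)(-8.79×10⁻⁹ C)(-5.79×10⁻⁹ C)(1/0.390 − 1/0.646) = 4.65×10⁻⁷ J.
v = √(2·4.65×10⁻⁷/0.0426) = 4.67×10⁻³ m/s.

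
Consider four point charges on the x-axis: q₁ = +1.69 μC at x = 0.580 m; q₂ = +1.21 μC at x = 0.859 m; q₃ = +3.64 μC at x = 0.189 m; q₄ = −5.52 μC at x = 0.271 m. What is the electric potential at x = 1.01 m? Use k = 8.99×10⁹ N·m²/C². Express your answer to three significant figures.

The total potential is the scalar sum of each charge's contribution, V = Σ kqᵢ/rᵢ.
Distances from the field point to each charge: r₁ = 0.430 m, r₂ = 0.151 m, r₃ = 0.821 m, r₄ = 0.739 m.
V = k[(1.69×10⁻⁶)/(0.430) + (1.21×10⁻⁶)/(0.151) + (3.64×10⁻⁶)/(0.821) + (-5.52×10⁻⁶)/(0.739)] = 8.01×10⁴ V.

8.01×10⁴ V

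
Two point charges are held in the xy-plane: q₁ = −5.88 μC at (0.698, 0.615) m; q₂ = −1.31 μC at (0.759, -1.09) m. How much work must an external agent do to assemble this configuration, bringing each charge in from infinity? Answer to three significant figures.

0.0406 J

The assembly work is the sum of pairwise potential energies, U = Σ_{i<j} kqᵢqⱼ/rᵢⱼ.
Pair separations: r₁₂ = 1.71 m.
U = (0.0406) = 0.0406 J.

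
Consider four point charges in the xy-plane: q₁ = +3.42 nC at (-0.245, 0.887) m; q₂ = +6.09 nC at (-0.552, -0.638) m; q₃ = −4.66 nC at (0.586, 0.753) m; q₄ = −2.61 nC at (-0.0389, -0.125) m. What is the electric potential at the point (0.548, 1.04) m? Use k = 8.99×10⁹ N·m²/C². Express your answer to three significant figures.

Electric potential is a scalar, so the contributions from each charge add algebraically: V = Σ kqᵢ/rᵢ.
Distances from the field point to each charge: r₁ = 0.808 m, r₂ = 2.01 m, r₃ = 0.290 m, r₄ = 1.30 m.
V = k[(3.42×10⁻⁹)/(0.808) + (6.09×10⁻⁹)/(2.01) + (-4.66×10⁻⁹)/(0.290) + (-2.61×10⁻⁹)/(1.30)] = -97.3 V.

-97.3 V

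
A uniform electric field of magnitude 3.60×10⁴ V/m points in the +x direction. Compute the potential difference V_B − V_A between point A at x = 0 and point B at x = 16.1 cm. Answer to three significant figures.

-5800 V

In a uniform field, potential decreases in the direction of E: V_B − V_A = −E·Δx.
V_B − V_A = −(3.60×10⁴ V/m)(0.161 m) = -5800 V.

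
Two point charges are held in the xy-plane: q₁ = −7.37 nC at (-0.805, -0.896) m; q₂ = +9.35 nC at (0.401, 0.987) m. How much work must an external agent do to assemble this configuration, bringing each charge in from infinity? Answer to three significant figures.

The work to assemble the configuration equals its total potential energy, U = Σ kqᵢqⱼ/rᵢⱼ over all pairs.
Pair separations: r₁₂ = 2.24 m.
U = (-2.77×10⁻⁷) = -2.77×10⁻⁷ J.

-2.77×10⁻⁷ J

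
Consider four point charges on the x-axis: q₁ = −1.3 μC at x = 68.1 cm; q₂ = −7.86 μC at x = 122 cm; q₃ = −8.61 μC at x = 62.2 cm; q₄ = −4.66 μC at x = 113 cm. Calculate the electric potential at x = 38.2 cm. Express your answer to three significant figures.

-5.02×10⁵ V

The total potential is the scalar sum of each charge's contribution, V = Σ kqᵢ/rᵢ.
Distances from the field point to each charge: r₁ = 0.299 m, r₂ = 0.838 m, r₃ = 0.240 m, r₄ = 0.748 m.
V = k[(-1.30×10⁻⁶)/(0.299) + (-7.86×10⁻⁶)/(0.838) + (-8.61×10⁻⁶)/(0.240) + (-4.66×10⁻⁶)/(0.748)] = -5.02×10⁵ V.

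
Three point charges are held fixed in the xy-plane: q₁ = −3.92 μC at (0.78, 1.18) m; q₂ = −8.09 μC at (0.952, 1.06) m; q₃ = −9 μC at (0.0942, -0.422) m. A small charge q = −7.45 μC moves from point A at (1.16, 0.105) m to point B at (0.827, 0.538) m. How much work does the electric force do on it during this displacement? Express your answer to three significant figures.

-0.625 J

The work done by the electric force is W_field = −ΔU = −q(V_B − V_A) = q(V_A − V_B).
At A: distances to the source charges are 1.14 m, 0.977 m, 1.19 m; V_A = Σ kqᵢ/rᵢ = -1.73×10⁵ V.
At B: distances to the source charges are 0.644 m, 0.537 m, 1.21 m; V_B = Σ kqᵢ/rᵢ = -2.57×10⁵ V.
ΔV = V_B − V_A = -8.39×10⁴ V.
W_field = −qΔV = −(-7.45×10⁻⁶ C)(-8.39×10⁴ V) = -0.625 J.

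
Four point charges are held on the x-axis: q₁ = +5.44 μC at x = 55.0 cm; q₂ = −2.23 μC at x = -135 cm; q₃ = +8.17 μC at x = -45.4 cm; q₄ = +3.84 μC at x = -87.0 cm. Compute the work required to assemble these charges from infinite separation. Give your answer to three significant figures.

The assembly work is the sum of pairwise potential energies, U = Σ_{i<j} kqᵢqⱼ/rᵢⱼ.
Pair separations: r₁₂ = 1.90 m, r₁₃ = 1.00 m, r₁₄ = 1.42 m, r₂₃ = 0.896 m, r₂₄ = 0.480 m, r₃₄ = 0.416 m.
Summing all 6 pair terms gives U = 0.808 J.

0.808 J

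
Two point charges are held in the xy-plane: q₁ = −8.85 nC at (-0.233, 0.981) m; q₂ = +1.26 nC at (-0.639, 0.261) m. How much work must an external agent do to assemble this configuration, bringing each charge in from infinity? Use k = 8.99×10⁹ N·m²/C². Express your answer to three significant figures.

The assembly work is the sum of pairwise potential energies, U = Σ_{i<j} kqᵢqⱼ/rᵢⱼ.
Pair separations: r₁₂ = 0.827 m.
U = (-1.21×10⁻⁷) = -1.21×10⁻⁷ J.

-1.21×10⁻⁷ J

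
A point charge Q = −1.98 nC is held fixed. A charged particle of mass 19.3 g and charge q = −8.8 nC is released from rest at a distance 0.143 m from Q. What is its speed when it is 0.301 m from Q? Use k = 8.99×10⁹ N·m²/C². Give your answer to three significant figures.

7.72×10⁻³ m/s

Only the electrostatic force acts, so mechanical energy is conserved: ½mv² = U₁ − U₂ = kQq(1/r₁ − 1/r₂).
U₁ − U₂ = (8.99×10⁹ N·m²/C²)(-1.98×10⁻⁹ C)(-8.80×10⁻⁹ C)(1/0.143 − 1/0.301) = 5.75×10⁻⁷ J.
v = √(2·5.75×10⁻⁷/0.0193) = 7.72×10⁻³ m/s.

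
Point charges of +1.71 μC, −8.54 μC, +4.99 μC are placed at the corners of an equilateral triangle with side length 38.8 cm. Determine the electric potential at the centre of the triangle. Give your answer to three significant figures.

The total potential is the scalar sum of each charge's contribution, V = Σ kqᵢ/rᵢ.
The distance from each vertex to the centroid is a/√3 = 0.224 m.
V = k[(1.71×10⁻⁶)/(0.224) + (-8.54×10⁻⁶)/(0.224) + (4.99×10⁻⁶)/(0.224)] = -7.38×10⁴ V.

-7.38×10⁴ V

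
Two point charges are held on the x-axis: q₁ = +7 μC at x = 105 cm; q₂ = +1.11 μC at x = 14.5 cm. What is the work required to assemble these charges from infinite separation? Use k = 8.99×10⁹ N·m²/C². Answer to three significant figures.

0.0772 J

The assembly work is the sum of pairwise potential energies, U = Σ_{i<j} kqᵢqⱼ/rᵢⱼ.
Pair separations: r₁₂ = 0.905 m.
U = (0.0772) = 0.0772 J.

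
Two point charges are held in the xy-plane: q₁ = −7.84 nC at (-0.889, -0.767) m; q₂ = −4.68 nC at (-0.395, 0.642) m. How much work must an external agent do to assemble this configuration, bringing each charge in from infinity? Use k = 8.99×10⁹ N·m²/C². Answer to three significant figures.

The assembly work is the sum of pairwise potential energies, U = Σ_{i<j} kqᵢqⱼ/rᵢⱼ.
Pair separations: r₁₂ = 1.49 m.
U = (2.21×10⁻⁷) = 2.21×10⁻⁷ J.

2.21×10⁻⁷ J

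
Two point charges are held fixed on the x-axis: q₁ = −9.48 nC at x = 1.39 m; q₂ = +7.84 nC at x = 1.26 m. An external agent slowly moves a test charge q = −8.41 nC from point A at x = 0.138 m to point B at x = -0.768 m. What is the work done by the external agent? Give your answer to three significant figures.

For quasistatic motion the external work equals the change in potential energy: W_ext = qΔV = q(V_B − V_A).
At A: distances to the source charges are 1.25 m, 1.12 m; V_A = Σ kqᵢ/rᵢ = -5.25 V.
At B: distances to the source charges are 2.16 m, 2.03 m; V_B = Σ kqᵢ/rᵢ = -4.74 V.
ΔV = V_B − V_A = 0.515 V.
W_ext = qΔV = (-8.41×10⁻⁹ C)(0.515 V) = -4.33×10⁻⁹ J.

-4.33×10⁻⁹ J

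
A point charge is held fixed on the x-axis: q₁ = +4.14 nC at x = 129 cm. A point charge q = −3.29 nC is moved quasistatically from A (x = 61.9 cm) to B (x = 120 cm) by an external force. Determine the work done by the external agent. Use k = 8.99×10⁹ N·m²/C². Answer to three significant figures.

For quasistatic motion the external work equals the change in potential energy: W_ext = qΔV = q(V_B − V_A).
At A: distance to the source charge is 0.671 m; V_A = kq₁/r = 55.5 V.
At B: distance to the source charge is 0.0900 m; V_B = kq₁/r = 414 V.
ΔV = V_B − V_A = 358 V.
W_ext = qΔV = (-3.29×10⁻⁹ C)(358 V) = -1.18×10⁻⁶ J.

-1.18×10⁻⁶ J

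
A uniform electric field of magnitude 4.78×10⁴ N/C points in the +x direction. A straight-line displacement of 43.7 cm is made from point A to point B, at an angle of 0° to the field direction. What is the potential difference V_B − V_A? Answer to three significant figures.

Only the component of displacement along E changes the potential: ΔV = −E·d·cosθ.
ΔV = −(4.78×10⁴ V/m)(0.437 m)cos0° = -2.09×10⁴ V.

-2.09×10⁴ V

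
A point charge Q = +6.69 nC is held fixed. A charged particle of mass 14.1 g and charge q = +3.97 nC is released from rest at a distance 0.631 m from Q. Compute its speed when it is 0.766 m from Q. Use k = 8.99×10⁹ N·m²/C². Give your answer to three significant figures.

Only the electrostatic force acts, so mechanical energy is conserved: ½mv² = U₁ − U₂ = kQq(1/r₁ − 1/r₂).
U₁ − U₂ = (8.99×10⁹ N·m²/C²)(6.69×10⁻⁹ C)(3.97×10⁻⁹ C)(1/0.631 − 1/0.766) = 6.67×10⁻⁸ J.
v = √(2·6.67×10⁻⁸/0.0141) = 3.08×10⁻³ m/s.

3.08×10⁻³ m/s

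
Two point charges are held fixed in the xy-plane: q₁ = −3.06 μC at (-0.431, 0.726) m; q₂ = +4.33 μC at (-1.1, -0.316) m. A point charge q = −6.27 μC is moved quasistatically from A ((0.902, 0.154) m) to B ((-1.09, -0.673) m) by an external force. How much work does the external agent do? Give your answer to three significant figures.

-0.572 J

For quasistatic motion the external work equals the change in potential energy: W_ext = qΔV = q(V_B − V_A).
At A: distances to the source charges are 1.45 m, 2.06 m; V_A = Σ kqᵢ/rᵢ = -35.6 V.
At B: distances to the source charges are 1.55 m, 0.357 m; V_B = Σ kqᵢ/rᵢ = 9.12×10⁴ V.
ΔV = V_B − V_A = 9.12×10⁴ V.
W_ext = qΔV = (-6.27×10⁻⁶ C)(9.12×10⁴ V) = -0.572 J.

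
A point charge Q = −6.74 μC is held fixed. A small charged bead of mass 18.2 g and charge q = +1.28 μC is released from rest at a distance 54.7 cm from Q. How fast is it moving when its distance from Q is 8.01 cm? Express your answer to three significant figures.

9.53 m/s

Only the electrostatic force acts, so mechanical energy is conserved: ½mv² = U₁ − U₂ = kQq(1/r₁ − 1/r₂).
U₁ − U₂ = (8.99×10⁹ N·m²/C²)(-6.74×10⁻⁶ C)(1.28×10⁻⁶ C)(1/0.547 − 1/0.0801) = 0.826 J.
v = √(2·0.826/0.0182) = 9.53 m/s.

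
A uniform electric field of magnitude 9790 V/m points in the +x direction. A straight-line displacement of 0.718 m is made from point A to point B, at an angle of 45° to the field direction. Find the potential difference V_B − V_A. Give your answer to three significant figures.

Only the component of displacement along E changes the potential: ΔV = −E·d·cosθ.
ΔV = −(9790 V/m)(0.718 m)cos45° = -4970 V.

-4970 V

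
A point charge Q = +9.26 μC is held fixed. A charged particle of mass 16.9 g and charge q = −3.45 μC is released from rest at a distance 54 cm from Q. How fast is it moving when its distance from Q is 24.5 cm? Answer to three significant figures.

Only the electrostatic force acts, so mechanical energy is conserved: ½mv² = U₁ − U₂ = kQq(1/r₁ − 1/r₂).
U₁ − U₂ = (8.99×10⁹ N·m²/C²)(9.26×10⁻⁶ C)(-3.45×10⁻⁶ C)(1/0.540 − 1/0.245) = 0.640 J.
v = √(2·0.640/0.0169) = 8.71 m/s.

8.71 m/s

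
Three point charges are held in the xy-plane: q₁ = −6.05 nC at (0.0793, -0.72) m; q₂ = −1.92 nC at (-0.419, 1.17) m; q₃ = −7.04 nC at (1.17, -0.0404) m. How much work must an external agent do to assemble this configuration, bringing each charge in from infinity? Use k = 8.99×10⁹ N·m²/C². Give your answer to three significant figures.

The work to assemble the configuration equals its total potential energy, U = Σ kqᵢqⱼ/rᵢⱼ over all pairs.
Pair separations: r₁₂ = 1.95 m, r₁₃ = 1.29 m, r₂₃ = 2.00 m.
U = (5.34×10⁻⁸) + (2.98×10⁻⁷) + (6.08×10⁻⁸) = 4.12×10⁻⁷ J.

4.12×10⁻⁷ J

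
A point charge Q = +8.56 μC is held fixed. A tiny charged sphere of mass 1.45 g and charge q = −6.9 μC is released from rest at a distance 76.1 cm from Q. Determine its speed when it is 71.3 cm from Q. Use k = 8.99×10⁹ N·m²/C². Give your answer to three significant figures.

Only the electrostatic force acts, so mechanical energy is conserved: ½mv² = U₁ − U₂ = kQq(1/r₁ − 1/r₂).
U₁ − U₂ = (8.99×10⁹ N·m²/C²)(8.56×10⁻⁶ C)(-6.90×10⁻⁶ C)(1/0.761 − 1/0.713) = 0.0470 J.
v = √(2·0.0470/1.45×10⁻³) = 8.05 m/s.

8.05 m/s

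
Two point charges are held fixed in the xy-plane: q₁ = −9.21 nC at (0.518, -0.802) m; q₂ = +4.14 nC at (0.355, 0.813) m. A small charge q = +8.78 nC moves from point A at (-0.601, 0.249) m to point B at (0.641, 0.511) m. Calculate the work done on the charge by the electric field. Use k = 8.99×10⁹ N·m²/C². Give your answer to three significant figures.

The work done by the electric force is W_field = −ΔU = −q(V_B − V_A) = q(V_A − V_B).
At A: distances to the source charges are 1.54 m, 1.11 m; V_A = Σ kqᵢ/rᵢ = -20.4 V.
At B: distances to the source charges are 1.32 m, 0.416 m; V_B = Σ kqᵢ/rᵢ = 26.7 V.
ΔV = V_B − V_A = 47.1 V.
W_field = −qΔV = −(8.78×10⁻⁹ C)(47.1 V) = -4.14×10⁻⁷ J.

-4.14×10⁻⁷ J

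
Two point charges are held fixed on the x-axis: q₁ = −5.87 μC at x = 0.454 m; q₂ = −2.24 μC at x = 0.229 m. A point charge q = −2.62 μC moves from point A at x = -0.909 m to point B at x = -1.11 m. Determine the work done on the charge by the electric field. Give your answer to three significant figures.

0.0200 J

The work done by the electric force is W_field = −ΔU = −q(V_B − V_A) = q(V_A − V_B).
At A: distances to the source charges are 1.36 m, 1.14 m; V_A = Σ kqᵢ/rᵢ = -5.64×10⁴ V.
At B: distances to the source charges are 1.56 m, 1.34 m; V_B = Σ kqᵢ/rᵢ = -4.88×10⁴ V.
ΔV = V_B − V_A = 7630 V.
W_field = −qΔV = −(-2.62×10⁻⁶ C)(7630 V) = 0.0200 J.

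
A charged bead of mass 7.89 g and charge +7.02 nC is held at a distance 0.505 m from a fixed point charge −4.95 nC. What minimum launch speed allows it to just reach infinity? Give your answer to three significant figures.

To just escape, total mechanical energy must reach zero at infinity: ½mv²_min + U = 0, so ½mv²_min = −U = |kQq|/r.
|U| = |kQq|/r = (8.99×10⁹ N·m²/C²)(4.95×10⁻⁹)(7.02×10⁻⁹)/(0.505) = 6.19×10⁻⁷ J.
v_min = √(2|U|/m) = √(2·6.19×10⁻⁷/7.89×10⁻³) = 0.0125 m/s.

0.0125 m/s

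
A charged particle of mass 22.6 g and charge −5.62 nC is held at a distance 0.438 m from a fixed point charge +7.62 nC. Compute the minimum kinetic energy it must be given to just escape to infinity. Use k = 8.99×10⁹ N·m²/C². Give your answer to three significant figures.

To just escape, total mechanical energy must reach zero at infinity: ½mv²_min + U = 0, so ½mv²_min = −U = |kQq|/r.
|U| = |kQq|/r = (8.99×10⁹ N·m²/C²)(7.62×10⁻⁹)(5.62×10⁻⁹)/(0.438) = 8.79×10⁻⁷ J.

8.79×10⁻⁷ J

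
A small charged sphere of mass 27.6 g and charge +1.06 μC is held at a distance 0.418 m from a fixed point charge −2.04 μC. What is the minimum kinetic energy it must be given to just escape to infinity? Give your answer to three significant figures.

To just escape, total mechanical energy must reach zero at infinity: ½mv²_min + U = 0, so ½mv²_min = −U = |kQq|/r.
|U| = |kQq|/r = (8.99×10⁹ N·m²/C²)(2.04×10⁻⁶)(1.06×10⁻⁶)/(0.418) = 0.0465 J.

0.0465 J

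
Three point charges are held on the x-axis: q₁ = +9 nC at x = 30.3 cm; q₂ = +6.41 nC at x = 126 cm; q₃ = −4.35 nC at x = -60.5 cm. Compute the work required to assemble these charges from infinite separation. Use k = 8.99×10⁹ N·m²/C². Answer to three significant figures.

The assembly work is the sum of pairwise potential energies, U = Σ_{i<j} kqᵢqⱼ/rᵢⱼ.
Pair separations: r₁₂ = 0.957 m, r₁₃ = 0.908 m, r₂₃ = 1.86 m.
U = (5.42×10⁻⁷) + (-3.88×10⁻⁷) + (-1.34×10⁻⁷) = 1.99×10⁻⁸ J.

1.99×10⁻⁸ J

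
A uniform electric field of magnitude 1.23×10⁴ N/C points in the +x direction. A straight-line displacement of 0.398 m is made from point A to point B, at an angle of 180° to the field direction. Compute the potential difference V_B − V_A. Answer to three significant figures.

Only the component of displacement along E changes the potential: ΔV = −E·d·cosθ.
ΔV = −(1.23×10⁴ V/m)(0.398 m)cos180° = 4900 V.

4900 V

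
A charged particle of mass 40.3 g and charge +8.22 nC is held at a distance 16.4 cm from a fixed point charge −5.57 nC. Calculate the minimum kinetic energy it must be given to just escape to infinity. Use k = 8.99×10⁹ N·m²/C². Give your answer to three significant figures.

To just escape, total mechanical energy must reach zero at infinity: ½mv²_min + U = 0, so ½mv²_min = −U = |kQq|/r.
|U| = |kQq|/r = (8.99×10⁹ N·m²/C²)(5.57×10⁻⁹)(8.22×10⁻⁹)/(0.164) = 2.51×10⁻⁶ J.

2.51×10⁻⁶ J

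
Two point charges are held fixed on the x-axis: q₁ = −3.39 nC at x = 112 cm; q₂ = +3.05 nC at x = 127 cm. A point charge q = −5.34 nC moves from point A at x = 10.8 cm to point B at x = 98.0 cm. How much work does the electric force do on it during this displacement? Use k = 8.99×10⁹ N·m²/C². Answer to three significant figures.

-6.23×10⁻⁷ J

The work done by the electric force is W_field = −ΔU = −q(V_B − V_A) = q(V_A − V_B).
At A: distances to the source charges are 1.01 m, 1.16 m; V_A = Σ kqᵢ/rᵢ = -6.52 V.
At B: distances to the source charges are 0.140 m, 0.290 m; V_B = Σ kqᵢ/rᵢ = -123 V.
ΔV = V_B − V_A = -117 V.
W_field = −qΔV = −(-5.34×10⁻⁹ C)(-117 V) = -6.23×10⁻⁷ J.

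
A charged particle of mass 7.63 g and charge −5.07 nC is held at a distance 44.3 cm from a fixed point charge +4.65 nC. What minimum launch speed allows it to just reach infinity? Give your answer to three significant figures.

0.0112 m/s

To just escape, total mechanical energy must reach zero at infinity: ½mv²_min + U = 0, so ½mv²_min = −U = |kQq|/r.
|U| = |kQq|/r = (8.99×10⁹ N·m²/C²)(4.65×10⁻⁹)(5.07×10⁻⁹)/(0.443) = 4.78×10⁻⁷ J.
v_min = √(2|U|/m) = √(2·4.78×10⁻⁷/7.63×10⁻³) = 0.0112 m/s.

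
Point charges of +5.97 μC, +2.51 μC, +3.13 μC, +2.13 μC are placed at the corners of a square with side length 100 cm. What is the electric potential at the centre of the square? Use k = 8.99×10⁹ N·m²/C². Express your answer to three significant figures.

1.75×10⁵ V

Electric potential is a scalar, so the contributions from each charge add algebraically: V = Σ kqᵢ/rᵢ.
The distance from each corner to the centre is a√2/2 = 0.707 m.
V = k[(5.97×10⁻⁶)/(0.707) + (2.51×10⁻⁶)/(0.707) + (3.13×10⁻⁶)/(0.707) + (2.13×10⁻⁶)/(0.707)] = 1.75×10⁵ V.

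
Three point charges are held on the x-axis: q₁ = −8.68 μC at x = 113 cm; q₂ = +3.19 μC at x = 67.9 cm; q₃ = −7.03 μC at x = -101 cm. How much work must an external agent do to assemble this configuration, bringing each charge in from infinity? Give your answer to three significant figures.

-0.415 J

The assembly work is the sum of pairwise potential energies, U = Σ_{i<j} kqᵢqⱼ/rᵢⱼ.
Pair separations: r₁₂ = 0.451 m, r₁₃ = 2.14 m, r₂₃ = 1.69 m.
U = (-0.552) + (0.256) + (-0.119) = -0.415 J.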